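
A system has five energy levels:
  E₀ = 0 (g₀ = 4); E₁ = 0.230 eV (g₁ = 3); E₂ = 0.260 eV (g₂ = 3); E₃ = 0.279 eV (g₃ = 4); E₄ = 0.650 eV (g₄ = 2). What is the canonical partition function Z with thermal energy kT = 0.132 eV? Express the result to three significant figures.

Eᵢ/kT = 0, 1.7424, 1.9697, 2.1136, 4.9242.
Z = Σ gᵢe^(−Eᵢ/kT) = 4·e^(−0) + 3·e^(−1.7424) + 3·e^(−1.9697) + 4·e^(−2.1136) + 2·e^(−4.9242) = 4.0000 + 0.52530 + 0.41850 + 0.48321 + 0.014537 = 5.4415.

Z = 5.44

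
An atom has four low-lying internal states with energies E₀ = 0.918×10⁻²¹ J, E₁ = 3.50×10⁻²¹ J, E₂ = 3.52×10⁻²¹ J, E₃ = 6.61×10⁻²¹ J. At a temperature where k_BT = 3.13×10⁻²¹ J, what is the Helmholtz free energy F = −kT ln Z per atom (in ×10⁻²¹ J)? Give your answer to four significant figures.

Eᵢ/kT = 0.293291, 1.11821, 1.12460, 2.11182.
Z = Σ e^(−Eᵢ/kT) = e^(−0.293291) + e^(−1.11821) + e^(−1.12460) + e^(−2.11182) = 0.745805 + 0.326864 + 0.324782 + 0.121018 = 1.51847.
F = −kT ln Z = −3.13 × ln(1.51847) = −3.13 × 0.417703 = -1.307 ×10⁻²¹ J.

-1.307 ×10⁻²¹ J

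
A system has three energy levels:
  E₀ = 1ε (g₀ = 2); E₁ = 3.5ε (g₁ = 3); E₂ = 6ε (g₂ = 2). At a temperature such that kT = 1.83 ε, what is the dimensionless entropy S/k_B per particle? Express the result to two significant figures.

1.5

Eᵢ/kT = 0.5464, 1.913, 3.279.
Z = Σ gᵢe^(−Eᵢ/kT) = 2·e^(−0.5464) + 3·e^(−1.913) + 2·e^(−3.279) = 1.158 + 0.4429 + 0.07533 = 1.676.
⟨E⟩ = Σ EᵢPᵢ = 1.886 ε.
S/k_B = ln Z + ⟨E⟩/kT = ln(1.676) + 1.886/1.83 = 0.5164 + 1.031 = 1.5.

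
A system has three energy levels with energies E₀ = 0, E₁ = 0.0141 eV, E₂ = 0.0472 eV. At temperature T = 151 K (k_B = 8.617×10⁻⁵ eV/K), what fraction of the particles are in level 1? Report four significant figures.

0.2479

k_BT = 8.617×10⁻⁵ × 151 K = 0.0130117 eV.
Eᵢ/kT = 0, 1.08364, 3.62750.
Z = Σ e^(−Eᵢ/kT) = e^(−0) + e^(−1.08364) + e^(−3.62750) = 1.00000 + 0.338362 + 0.0265826 = 1.36494.
P₁ = e^(−E₁/kT) / Z = 0.338362/1.36494 = 0.2479.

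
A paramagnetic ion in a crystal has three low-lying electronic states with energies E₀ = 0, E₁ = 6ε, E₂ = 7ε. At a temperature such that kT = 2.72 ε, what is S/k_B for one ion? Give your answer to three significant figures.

Eᵢ/kT = 0, 2.2059, 2.5735.
Z = Σ e^(−Eᵢ/kT) = e^(−0) + e^(−2.2059) + e^(−2.5735) = 1.0000 + 0.11015 + 0.076268 = 1.1864.
⟨E⟩ = Σ EᵢPᵢ = 1.0071 ε.
S/k_B = ln Z + ⟨E⟩/kT = ln(1.1864) + 1.0071/2.72 = 0.17092 + 0.37026 = 0.541.

0.541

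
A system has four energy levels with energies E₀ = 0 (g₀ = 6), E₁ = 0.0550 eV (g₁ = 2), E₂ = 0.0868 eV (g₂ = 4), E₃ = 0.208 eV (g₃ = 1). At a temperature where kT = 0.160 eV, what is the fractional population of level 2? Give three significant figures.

0.232

Eᵢ/kT = 0, 0.34375, 0.54250, 1.3000.
Z = Σ gᵢe^(−Eᵢ/kT) = 6·e^(−0) + 2·e^(−0.34375) + 4·e^(−0.54250) + 1·e^(−1.3000) = 6.0000 + 1.4182 + 2.3252 + 0.27253 = 10.016.
P₂ = g₂ e^(−E₂/kT) / Z = 2.3252/10.016 = 0.232.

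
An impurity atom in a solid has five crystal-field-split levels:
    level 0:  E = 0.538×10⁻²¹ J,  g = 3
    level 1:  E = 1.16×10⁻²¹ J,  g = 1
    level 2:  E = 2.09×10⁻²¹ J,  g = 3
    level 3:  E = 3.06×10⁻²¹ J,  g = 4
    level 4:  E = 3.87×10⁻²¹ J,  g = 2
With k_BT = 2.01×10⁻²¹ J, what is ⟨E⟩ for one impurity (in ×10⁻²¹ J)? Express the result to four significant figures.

1.555 ×10⁻²¹ J

Eᵢ/kT = 0.267662, 0.577114, 1.03980, 1.52239, 1.92537.
Z = Σ gᵢe^(−Eᵢ/kT) = 3·e^(−0.267662) + 1·e^(−0.577114) + 3·e^(−1.03980) + 4·e^(−1.52239) + 2·e^(−1.92537) = 2.29550 + 0.561517 + 1.06058 + 0.872759 + 0.291644 = 5.08200.
⟨E⟩ = Σ Eᵢ gᵢe^(−Eᵢ/kT) / Z = (0.538·2.29550 + 1.16·0.561517 + 2.09·1.06058 + 3.06·0.872759 + 3.87·0.291644) / 5.08200 = 1.555 ×10⁻²¹ J.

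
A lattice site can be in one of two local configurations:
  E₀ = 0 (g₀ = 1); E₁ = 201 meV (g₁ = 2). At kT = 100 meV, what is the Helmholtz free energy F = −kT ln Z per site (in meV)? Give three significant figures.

-23.7 meV

Eᵢ/kT = 0, 2.0100.
Z = Σ gᵢe^(−Eᵢ/kT) = 1·e^(−0) + 2·e^(−2.0100) = 1.0000 + 0.26798 = 1.2680.
F = −kT ln Z = −100 × ln(1.2680) = −100 × 0.23744 = -23.7 meV.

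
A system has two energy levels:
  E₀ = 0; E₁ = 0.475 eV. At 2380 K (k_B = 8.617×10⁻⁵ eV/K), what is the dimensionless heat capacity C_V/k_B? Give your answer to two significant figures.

0.44

k_BT = 8.617×10⁻⁵ × 2380 K = 0.2051 eV.
Eᵢ/kT = 0, 2.316.
Z = Σ e^(−Eᵢ/kT) = e^(−0) + e^(−2.316) = 1.000 + 0.09867 = 1.099.
⟨E⟩ = 0.04265 eV, ⟨E²⟩ = 0.02026 eV².
C_V/k_B = (⟨E²⟩ − ⟨E⟩²)/(kT)² = (0.02026 − 0.001819)/0.04207 = 0.44.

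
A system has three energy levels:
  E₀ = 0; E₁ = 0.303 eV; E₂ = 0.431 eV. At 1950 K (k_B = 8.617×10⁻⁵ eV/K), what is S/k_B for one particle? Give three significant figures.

k_BT = 8.617×10⁻⁵ × 1950 K = 0.16803 eV.
Eᵢ/kT = 0, 1.8032, 2.5650.
Z = Σ e^(−Eᵢ/kT) = e^(−0) + e^(−1.8032) + e^(−2.5650) = 1.0000 + 0.16477 + 0.076919 = 1.2417.
⟨E⟩ = Σ EᵢPᵢ = 0.066906 eV.
S/k_B = ln Z + ⟨E⟩/kT = ln(1.2417) + 0.066906/0.16803 = 0.21648 + 0.39818 = 0.615.

0.615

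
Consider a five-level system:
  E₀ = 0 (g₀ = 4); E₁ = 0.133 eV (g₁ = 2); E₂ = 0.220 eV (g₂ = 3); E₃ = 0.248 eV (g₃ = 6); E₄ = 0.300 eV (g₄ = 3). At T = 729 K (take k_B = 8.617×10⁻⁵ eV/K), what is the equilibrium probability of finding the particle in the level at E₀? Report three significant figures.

k_BT = 8.617×10⁻⁵ × 729 K = 0.062818 eV.
Eᵢ/kT = 0, 2.1172, 3.5022, 3.9479, 4.7757.
Z = Σ gᵢe^(−Eᵢ/kT) = 4·e^(−0) + 2·e^(−2.1172) + 3·e^(−3.5022) + 6·e^(−3.9479) + 3·e^(−4.7757) = 4.0000 + 0.24074 + 0.090393 + 0.11577 + 0.025297 = 4.4722.
P₀ = g₀ e^(−E₀/kT) / Z = 4.0000/4.4722 = 0.894.

0.894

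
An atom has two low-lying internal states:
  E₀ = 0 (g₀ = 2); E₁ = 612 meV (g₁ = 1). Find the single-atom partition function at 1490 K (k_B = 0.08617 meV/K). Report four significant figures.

k_BT = 0.08617 × 1490 K = 128.393 meV.
Eᵢ/kT = 0, 4.76662.
Z = Σ gᵢe^(−Eᵢ/kT) = 2·e^(−0) + 1·e^(−4.76662) = 2.00000 + 0.00850909 = 2.00851.

Z = 2.009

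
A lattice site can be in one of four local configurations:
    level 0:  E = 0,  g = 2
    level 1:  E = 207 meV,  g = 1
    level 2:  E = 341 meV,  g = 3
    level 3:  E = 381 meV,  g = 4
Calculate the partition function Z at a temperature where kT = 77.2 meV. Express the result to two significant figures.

Z = 2.1

Eᵢ/kT = 0, 2.681, 4.417, 4.935.
Z = Σ gᵢe^(−Eᵢ/kT) = 2·e^(−0) + 1·e^(−2.681) + 3·e^(−4.417) + 4·e^(−4.935) = 2.000 + 0.06849 + 0.03621 + 0.02876 = 2.133.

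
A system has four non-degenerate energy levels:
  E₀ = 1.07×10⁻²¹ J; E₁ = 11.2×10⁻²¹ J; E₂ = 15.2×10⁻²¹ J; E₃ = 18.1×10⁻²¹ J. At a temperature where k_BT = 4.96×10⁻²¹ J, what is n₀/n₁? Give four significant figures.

7.709

n₀/n₁ = exp[−(E₀−E₁)/kT] = exp(−(-10.13 ×10⁻²¹ J)/(4.96 ×10⁻²¹ J)) = exp(2.04234) = 7.709.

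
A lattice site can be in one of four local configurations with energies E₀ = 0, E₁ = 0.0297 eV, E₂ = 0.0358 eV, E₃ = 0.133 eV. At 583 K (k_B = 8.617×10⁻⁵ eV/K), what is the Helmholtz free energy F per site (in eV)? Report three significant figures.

-0.0376 eV

k_BT = 8.617×10⁻⁵ × 583 K = 0.050237 eV.
Eᵢ/kT = 0, 0.59120, 0.71262, 2.6475.
Z = Σ e^(−Eᵢ/kT) = e^(−0) + e^(−0.59120) + e^(−0.71262) + e^(−2.6475) = 1.0000 + 0.55366 + 0.49036 + 0.070828 = 2.1148.
F = −kT ln Z = −0.050237 × ln(2.1148) = −0.050237 × 0.74896 = -0.0376 eV.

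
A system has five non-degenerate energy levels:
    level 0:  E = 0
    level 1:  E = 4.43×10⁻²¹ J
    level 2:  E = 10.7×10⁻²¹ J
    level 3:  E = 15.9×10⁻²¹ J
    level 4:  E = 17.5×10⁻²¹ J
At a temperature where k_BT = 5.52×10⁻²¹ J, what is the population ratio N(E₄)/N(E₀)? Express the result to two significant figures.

n₄/n₀ = exp[−(E₄−E₀)/kT] = exp(−(17.5 ×10⁻²¹ J)/(5.52 ×10⁻²¹ J)) = exp(-3.170) = 0.042.

0.042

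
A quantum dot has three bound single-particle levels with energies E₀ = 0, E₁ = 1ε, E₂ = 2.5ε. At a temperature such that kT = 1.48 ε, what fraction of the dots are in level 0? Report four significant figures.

0.5905

Eᵢ/kT = 0, 0.675676, 1.68919.
Z = Σ e^(−Eᵢ/kT) = e^(−0) + e^(−0.675676) + e^(−1.68919) = 1.00000 + 0.508812 + 0.184669 = 1.69348.
P₀ = e^(−E₀/kT) / Z = 1.00000/1.69348 = 0.5905.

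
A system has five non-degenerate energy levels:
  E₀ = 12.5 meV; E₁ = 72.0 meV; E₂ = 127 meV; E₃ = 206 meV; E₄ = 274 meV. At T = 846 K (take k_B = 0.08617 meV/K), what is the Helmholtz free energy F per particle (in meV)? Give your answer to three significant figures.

k_BT = 0.08617 × 846 K = 72.900 meV.
Eᵢ/kT = 0.17147, 0.98765, 1.7421, 2.8258, 3.7586.
Z = Σ e^(−Eᵢ/kT) = e^(−0.17147) + e^(−0.98765) + e^(−1.7421) + e^(−2.8258) + e^(−3.7586) = 0.84243 + 0.37245 + 0.17515 + 0.059261 + 0.023316 = 1.4726.
F = −kT ln Z = −72.900 × ln(1.4726) = −72.900 × 0.38703 = -28.2 meV.

-28.2 meV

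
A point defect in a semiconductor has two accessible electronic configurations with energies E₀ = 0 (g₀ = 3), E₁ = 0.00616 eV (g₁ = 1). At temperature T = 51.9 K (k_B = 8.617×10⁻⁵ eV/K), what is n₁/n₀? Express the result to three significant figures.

k_BT = 8.617×10⁻⁵ × 51.9 K = 0.0044722 eV.
n₁/n₀ = (g₁/g₀) exp[−(E₁−E₀)/kT] = (1/3) × exp(−(0.00616 eV)/(0.0044722 eV)) = (1/3) × exp(-1.3774) = 0.0841.

0.0841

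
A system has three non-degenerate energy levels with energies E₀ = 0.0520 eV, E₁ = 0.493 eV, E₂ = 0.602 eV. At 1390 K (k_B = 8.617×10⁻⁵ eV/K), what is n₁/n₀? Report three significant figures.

0.0252

k_BT = 8.617×10⁻⁵ × 1390 K = 0.11978 eV.
n₁/n₀ = exp[−(E₁−E₀)/kT] = exp(−(0.4410 eV)/(0.11978 eV)) = exp(-3.6817) = 0.0252.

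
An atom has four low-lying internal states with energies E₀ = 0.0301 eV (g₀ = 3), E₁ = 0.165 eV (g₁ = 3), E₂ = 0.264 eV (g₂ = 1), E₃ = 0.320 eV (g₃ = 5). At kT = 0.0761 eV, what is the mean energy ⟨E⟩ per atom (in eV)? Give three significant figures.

Eᵢ/kT = 0.39553, 2.1682, 3.4691, 4.2050.
Z = Σ gᵢe^(−Eᵢ/kT) = 3·e^(−0.39553) + 3·e^(−2.1682) + 1·e^(−3.4691) + 5·e^(−4.2050) = 2.0200 + 0.34315 + 0.031145 + 0.074604 = 2.4689.
⟨E⟩ = Σ Eᵢ gᵢe^(−Eᵢ/kT) / Z = (0.0301·2.0200 + 0.165·0.34315 + 0.264·0.031145 + 0.320·0.074604) / 2.4689 = 0.0606 eV.

0.0606 eV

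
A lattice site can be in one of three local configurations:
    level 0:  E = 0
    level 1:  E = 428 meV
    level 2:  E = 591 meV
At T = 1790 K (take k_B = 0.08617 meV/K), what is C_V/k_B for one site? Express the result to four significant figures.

k_BT = 0.08617 × 1790 K = 154.244 meV.
Eᵢ/kT = 0, 2.77482, 3.83159.
Z = Σ e^(−Eᵢ/kT) = e^(−0) + e^(−2.77482) + e^(−3.83159) = 1.00000 + 0.0623607 + 0.0216751 = 1.08404.
⟨E⟩ = 36.4381 meV, ⟨E²⟩ = 17521.7 meV².
C_V/k_B = (⟨E²⟩ − ⟨E⟩²)/(kT)² = (17521.7 − 1327.74)/23791.2 = 0.6807.

0.6807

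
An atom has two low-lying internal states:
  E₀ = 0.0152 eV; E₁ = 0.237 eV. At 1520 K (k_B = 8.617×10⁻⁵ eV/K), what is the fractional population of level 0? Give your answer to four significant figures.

k_BT = 8.617×10⁻⁵ × 1520 K = 0.130978 eV.
Eᵢ/kT = 0.116050, 1.80946.
Z = Σ e^(−Eᵢ/kT) = e^(−0.116050) + e^(−1.80946) = 0.890431 + 0.163743 = 1.05417.
P₀ = e^(−E₀/kT) / Z = 0.890431/1.05417 = 0.8447.

0.8447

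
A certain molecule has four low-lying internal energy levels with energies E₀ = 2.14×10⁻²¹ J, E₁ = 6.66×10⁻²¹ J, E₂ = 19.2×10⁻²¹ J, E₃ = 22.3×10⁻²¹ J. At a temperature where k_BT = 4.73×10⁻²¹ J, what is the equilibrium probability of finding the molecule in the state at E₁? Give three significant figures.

0.270

Eᵢ/kT = 0.45243, 1.4080, 4.0592, 4.7146.
Z = Σ e^(−Eᵢ/kT) = e^(−0.45243) + e^(−1.4080) + e^(−4.0592) + e^(−4.7146) = 0.63608 + 0.24463 + 0.017263 + 0.0089635 = 0.90694.
P₁ = e^(−E₁/kT) / Z = 0.24463/0.90694 = 0.270.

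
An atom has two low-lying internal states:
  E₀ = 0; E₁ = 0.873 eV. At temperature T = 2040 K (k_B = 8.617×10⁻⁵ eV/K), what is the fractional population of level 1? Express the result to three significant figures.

0.00692

k_BT = 8.617×10⁻⁵ × 2040 K = 0.17579 eV.
Eᵢ/kT = 0, 4.9662.
Z = Σ e^(−Eᵢ/kT) = e^(−0) + e^(−4.9662) = 1.0000 + 0.0069696 = 1.0070.
P₁ = e^(−E₁/kT) / Z = 0.0069696/1.0070 = 0.00692.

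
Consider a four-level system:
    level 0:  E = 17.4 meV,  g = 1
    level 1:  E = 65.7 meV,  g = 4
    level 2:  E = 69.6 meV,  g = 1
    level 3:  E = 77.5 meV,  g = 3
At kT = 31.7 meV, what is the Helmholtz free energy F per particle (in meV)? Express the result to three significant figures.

Eᵢ/kT = 0.54890, 2.0726, 2.1956, 2.4448.
Z = Σ gᵢe^(−Eᵢ/kT) = 1·e^(−0.54890) + 4·e^(−2.0726) + 1·e^(−2.1956) + 3·e^(−2.4448) = 0.57758 + 0.50343 + 0.11129 + 0.26023 = 1.4525.
F = −kT ln Z = −31.7 × ln(1.4525) = −31.7 × 0.37329 = -11.8 meV.

-11.8 meV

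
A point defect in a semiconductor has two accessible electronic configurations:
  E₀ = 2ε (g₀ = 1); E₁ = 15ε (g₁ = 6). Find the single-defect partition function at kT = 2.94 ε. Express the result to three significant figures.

Z = 0.543

Eᵢ/kT = 0.68027, 5.1020.
Z = Σ gᵢe^(−Eᵢ/kT) = 1·e^(−0.68027) + 6·e^(−5.1020) = 0.50648 + 0.036507 = 0.54299.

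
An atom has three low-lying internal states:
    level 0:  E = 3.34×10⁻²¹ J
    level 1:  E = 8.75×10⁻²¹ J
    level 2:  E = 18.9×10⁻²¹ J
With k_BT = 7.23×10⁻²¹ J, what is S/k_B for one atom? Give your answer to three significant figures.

0.844

Eᵢ/kT = 0.46196, 1.2102, 2.6141.
Z = Σ e^(−Eᵢ/kT) = e^(−0.46196) + e^(−1.2102) + e^(−2.6141) = 0.63005 + 0.29814 + 0.073234 = 1.0014.
⟨E⟩ = Σ EᵢPᵢ = 6.0887 ×10⁻²¹ J.
S/k_B = ln Z + ⟨E⟩/kT = ln(1.0014) + 6.0887/7.23 = 0.0013990 + 0.84214 = 0.844.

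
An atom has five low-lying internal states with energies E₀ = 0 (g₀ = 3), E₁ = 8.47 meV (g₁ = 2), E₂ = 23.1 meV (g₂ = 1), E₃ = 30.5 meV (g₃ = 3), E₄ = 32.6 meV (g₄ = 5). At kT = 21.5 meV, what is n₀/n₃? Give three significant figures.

n₀/n₃ = (g₀/g₃) exp[−(E₀−E₃)/kT] = (3/3) × exp(−(-30.5 meV)/(21.5 meV)) = (3/3) × exp(1.4186) = 4.13.

4.13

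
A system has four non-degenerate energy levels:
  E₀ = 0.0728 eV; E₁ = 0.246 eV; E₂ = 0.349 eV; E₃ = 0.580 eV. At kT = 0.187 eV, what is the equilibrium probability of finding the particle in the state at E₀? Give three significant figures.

Eᵢ/kT = 0.38930, 1.3155, 1.8663, 3.1016.
Z = Σ e^(−Eᵢ/kT) = e^(−0.38930) + e^(−1.3155) + e^(−1.8663) + e^(−3.1016) = 0.67753 + 0.26834 + 0.15469 + 0.044977 = 1.1455.
P₀ = e^(−E₀/kT) / Z = 0.67753/1.1455 = 0.591.

0.591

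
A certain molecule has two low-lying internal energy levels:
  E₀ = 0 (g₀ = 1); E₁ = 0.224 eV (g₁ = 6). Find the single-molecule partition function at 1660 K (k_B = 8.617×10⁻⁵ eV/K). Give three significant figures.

k_BT = 8.617×10⁻⁵ × 1660 K = 0.14304 eV.
Eᵢ/kT = 0, 1.5660.
Z = Σ gᵢe^(−Eᵢ/kT) = 1·e^(−0) + 6·e^(−1.5660) = 1.0000 + 1.2533 = 2.2533.

Z = 2.25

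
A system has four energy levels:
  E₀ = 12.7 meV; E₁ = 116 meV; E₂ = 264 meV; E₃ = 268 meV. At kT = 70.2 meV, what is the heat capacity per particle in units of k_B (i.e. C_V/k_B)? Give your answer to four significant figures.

0.7642

Eᵢ/kT = 0.180912, 1.65242, 3.76068, 3.81766.
Z = Σ e^(−Eᵢ/kT) = e^(−0.180912) + e^(−1.65242) + e^(−3.76068) + e^(−3.81766) = 0.834509 + 0.191586 + 0.0232679 + 0.0219792 = 1.07134.
⟨E⟩ = 41.8685 meV, ⟨E²⟩ = 5519.16 meV².
C_V/k_B = (⟨E²⟩ − ⟨E⟩²)/(kT)² = (5519.16 − 1752.97)/4928.04 = 0.7642.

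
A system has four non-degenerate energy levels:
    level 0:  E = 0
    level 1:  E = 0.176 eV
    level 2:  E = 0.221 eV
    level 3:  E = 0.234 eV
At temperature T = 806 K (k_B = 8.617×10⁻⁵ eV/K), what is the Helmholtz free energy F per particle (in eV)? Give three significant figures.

-0.0100 eV

k_BT = 8.617×10⁻⁵ × 806 K = 0.069453 eV.
Eᵢ/kT = 0, 2.5341, 3.1820, 3.3692.
Z = Σ e^(−Eᵢ/kT) = e^(−0) + e^(−2.5341) + e^(−3.1820) + e^(−3.3692) = 1.0000 + 0.079333 + 0.041503 + 0.034417 = 1.1553.
F = −kT ln Z = −0.069453 × ln(1.1553) = −0.069453 × 0.14436 = -0.0100 eV.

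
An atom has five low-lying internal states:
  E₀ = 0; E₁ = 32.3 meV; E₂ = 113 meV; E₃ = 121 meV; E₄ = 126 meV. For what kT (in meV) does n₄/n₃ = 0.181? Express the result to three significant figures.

n₄/n₃ = exp[−(E₄−E₃)/kT] = 0.181.
⇒ (E₄−E₃)/kT = ln(1/0.181) = ln(5.5249) = 1.7093.
kT = 5 meV / 1.7093 = 2.93 meV.

2.93 meV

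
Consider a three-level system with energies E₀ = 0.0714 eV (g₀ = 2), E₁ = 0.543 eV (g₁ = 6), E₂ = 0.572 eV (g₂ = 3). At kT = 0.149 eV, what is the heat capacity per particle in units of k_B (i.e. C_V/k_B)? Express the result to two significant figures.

1.3

Eᵢ/kT = 0.4792, 3.644, 3.839.
Z = Σ gᵢe^(−Eᵢ/kT) = 2·e^(−0.4792) + 6·e^(−3.644) + 3·e^(−3.839) = 1.239 + 0.1569 + 0.06455 = 1.460.
⟨E⟩ = 0.1442 eV, ⟨E²⟩ = 0.05048 eV².
C_V/k_B = (⟨E²⟩ − ⟨E⟩²)/(kT)² = (0.05048 − 0.02079)/0.02220 = 1.3.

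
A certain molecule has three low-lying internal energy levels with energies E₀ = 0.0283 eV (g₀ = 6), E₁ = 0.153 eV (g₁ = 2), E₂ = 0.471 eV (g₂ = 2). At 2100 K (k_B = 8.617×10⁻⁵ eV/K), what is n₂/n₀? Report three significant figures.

0.0289

k_BT = 8.617×10⁻⁵ × 2100 K = 0.18096 eV.
n₂/n₀ = (g₂/g₀) exp[−(E₂−E₀)/kT] = (2/6) × exp(−(0.4427 eV)/(0.18096 eV)) = (2/6) × exp(-2.4464) = 0.0289.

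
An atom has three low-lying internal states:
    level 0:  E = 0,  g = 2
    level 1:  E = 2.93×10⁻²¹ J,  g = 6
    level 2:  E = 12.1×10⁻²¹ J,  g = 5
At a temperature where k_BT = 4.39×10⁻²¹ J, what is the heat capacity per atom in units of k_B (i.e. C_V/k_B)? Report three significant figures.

Eᵢ/kT = 0, 0.66743, 2.7563.
Z = Σ gᵢe^(−Eᵢ/kT) = 2·e^(−0) + 6·e^(−0.66743) + 5·e^(−2.7563) = 2.0000 + 3.0782 + 0.31763 = 5.3958.
⟨E⟩ = 2.3838, ⟨E²⟩ = 13.516.
C_V/k_B = (⟨E²⟩ − ⟨E⟩²)/(kT)² = (13.516 − 5.6825)/19.272 = 0.406.

0.406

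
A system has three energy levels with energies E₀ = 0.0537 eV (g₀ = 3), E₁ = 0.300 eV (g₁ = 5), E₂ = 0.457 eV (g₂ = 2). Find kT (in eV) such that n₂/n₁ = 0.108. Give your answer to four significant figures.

n₂/n₁ = (g₂/g₁) exp[−(E₂−E₁)/kT] = 0.108.
⇒ (E₂−E₁)/kT = ln((2/5)/0.108) = ln(3.70370) = 1.30933.
kT = 0.157 eV / 1.30933 = 0.1199 eV.

0.1199 eV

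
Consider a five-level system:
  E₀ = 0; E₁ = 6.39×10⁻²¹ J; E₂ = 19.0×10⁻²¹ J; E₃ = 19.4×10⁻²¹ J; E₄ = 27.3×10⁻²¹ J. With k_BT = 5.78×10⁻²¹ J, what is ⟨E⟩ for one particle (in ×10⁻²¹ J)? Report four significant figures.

Eᵢ/kT = 0, 1.10554, 3.28720, 3.35640, 4.72318.
Z = Σ e^(−Eᵢ/kT) = e^(−0) + e^(−1.10554) + e^(−3.28720) + e^(−3.35640) + e^(−4.72318) = 1.00000 + 0.331032 + 0.0373583 + 0.0348605 + 0.00888687 = 1.41214.
⟨E⟩ = Σ Eᵢ e^(−Eᵢ/kT) / Z = (0·1.00000 + 6.39·0.331032 + 19.0·0.0373583 + 19.4·0.0348605 + 27.3·0.00888687) / 1.41214 = 2.651 ×10⁻²¹ J.

2.651 ×10⁻²¹ J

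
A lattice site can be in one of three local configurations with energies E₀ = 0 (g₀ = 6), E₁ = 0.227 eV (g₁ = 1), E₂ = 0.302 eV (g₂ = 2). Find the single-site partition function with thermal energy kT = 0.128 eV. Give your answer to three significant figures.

Z = 6.36

Eᵢ/kT = 0, 1.7734, 2.3594.
Z = Σ gᵢe^(−Eᵢ/kT) = 6·e^(−0) + 1·e^(−1.7734) + 2·e^(−2.3594) = 6.0000 + 0.16975 + 0.18895 = 6.3587.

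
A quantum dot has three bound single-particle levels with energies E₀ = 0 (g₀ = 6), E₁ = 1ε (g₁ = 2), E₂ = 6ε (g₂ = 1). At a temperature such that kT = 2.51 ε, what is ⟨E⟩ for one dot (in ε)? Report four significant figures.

0.2545 ε

Eᵢ/kT = 0, 0.398406, 2.39044.
Z = Σ gᵢe^(−Eᵢ/kT) = 6·e^(−0) + 2·e^(−0.398406) + 1·e^(−2.39044) = 6.00000 + 1.34278 + 0.0915894 = 7.43437.
⟨E⟩ = Σ Eᵢ gᵢe^(−Eᵢ/kT) / Z = (0·6.00000 + 1·1.34278 + 6·0.0915894) / 7.43437 = 0.2545 ε.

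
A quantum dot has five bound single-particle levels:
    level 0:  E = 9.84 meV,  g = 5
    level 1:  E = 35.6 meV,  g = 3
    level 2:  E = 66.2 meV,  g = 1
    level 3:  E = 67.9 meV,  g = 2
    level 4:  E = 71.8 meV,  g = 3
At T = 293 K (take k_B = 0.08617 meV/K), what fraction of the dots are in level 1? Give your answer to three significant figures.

k_BT = 0.08617 × 293 K = 25.248 meV.
Eᵢ/kT = 0.38973, 1.4100, 2.6220, 2.6893, 2.8438.
Z = Σ gᵢe^(−Eᵢ/kT) = 5·e^(−0.38973) + 3·e^(−1.4100) + 1·e^(−2.6220) + 2·e^(−2.6893) + 3·e^(−2.8438) = 3.3862 + 0.73243 + 0.072657 + 0.13586 + 0.17461 = 4.5018.
P₁ = g₁ e^(−E₁/kT) / Z = 0.73243/4.5018 = 0.163.

0.163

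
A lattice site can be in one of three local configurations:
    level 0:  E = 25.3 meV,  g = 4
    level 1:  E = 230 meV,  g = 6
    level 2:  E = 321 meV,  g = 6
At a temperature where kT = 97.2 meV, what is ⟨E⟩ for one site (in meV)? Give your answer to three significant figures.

Eᵢ/kT = 0.26029, 2.3663, 3.3025.
Z = Σ gᵢe^(−Eᵢ/kT) = 4·e^(−0.26029) + 6·e^(−2.3663) + 6·e^(−3.3025) = 3.0833 + 0.56296 + 0.22075 = 3.8670.
⟨E⟩ = Σ Eᵢ gᵢe^(−Eᵢ/kT) / Z = (25.3·3.0833 + 230·0.56296 + 321·0.22075) / 3.8670 = 72.0 meV.

72.0 meV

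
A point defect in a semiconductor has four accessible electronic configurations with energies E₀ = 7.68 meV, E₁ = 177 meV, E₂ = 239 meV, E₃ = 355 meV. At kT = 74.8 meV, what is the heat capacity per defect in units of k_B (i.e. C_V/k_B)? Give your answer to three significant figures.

0.882

Eᵢ/kT = 0.10267, 2.3663, 3.1952, 4.7460.
Z = Σ e^(−Eᵢ/kT) = e^(−0.10267) + e^(−2.3663) + e^(−3.1952) + e^(−4.7460) = 0.90242 + 0.093827 + 0.040958 + 0.0086864 = 1.0459.
⟨E⟩ = 34.813 meV, ⟨E²⟩ = 6144.9 meV².
C_V/k_B = (⟨E²⟩ − ⟨E⟩²)/(kT)² = (6144.9 − 1211.9)/5595.0 = 0.882.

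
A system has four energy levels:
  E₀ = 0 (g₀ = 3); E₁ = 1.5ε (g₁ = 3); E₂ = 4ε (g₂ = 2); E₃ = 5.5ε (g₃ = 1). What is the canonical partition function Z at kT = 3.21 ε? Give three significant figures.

Z = 5.64

Eᵢ/kT = 0, 0.46729, 1.2461, 1.7134.
Z = Σ gᵢe^(−Eᵢ/kT) = 3·e^(−0) + 3·e^(−0.46729) + 2·e^(−1.2461) + 1·e^(−1.7134) = 3.0000 + 1.8801 + 0.57525 + 0.18025 = 5.6356.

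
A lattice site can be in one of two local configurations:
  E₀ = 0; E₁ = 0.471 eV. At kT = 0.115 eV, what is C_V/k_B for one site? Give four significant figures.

0.2701

Eᵢ/kT = 0, 4.09565.
Z = Σ e^(−Eᵢ/kT) = e^(−0) + e^(−4.09565) = 1.00000 + 0.0166449 = 1.01664.
⟨E⟩ = 0.00771143 eV, ⟨E²⟩ = 0.00363208 eV².
C_V/k_B = (⟨E²⟩ − ⟨E⟩²)/(kT)² = (0.00363208 − 0.0000594662)/0.0132250 = 0.2701.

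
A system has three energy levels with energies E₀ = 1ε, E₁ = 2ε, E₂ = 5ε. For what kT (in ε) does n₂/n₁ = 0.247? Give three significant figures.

n₂/n₁ = exp[−(E₂−E₁)/kT] = 0.247.
⇒ (E₂−E₁)/kT = ln(1/0.247) = ln(4.0486) = 1.3984.
kT = 3ε / 1.3984 = 2.15 ε.

2.15 ε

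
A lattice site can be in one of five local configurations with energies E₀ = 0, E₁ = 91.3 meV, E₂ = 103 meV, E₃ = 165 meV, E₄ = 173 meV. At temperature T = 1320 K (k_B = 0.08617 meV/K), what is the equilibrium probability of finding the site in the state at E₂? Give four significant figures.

0.1754

k_BT = 0.08617 × 1320 K = 113.744 meV.
Eᵢ/kT = 0, 0.802680, 0.905542, 1.45063, 1.52096.
Z = Σ e^(−Eᵢ/kT) = e^(−0) + e^(−0.802680) + e^(−0.905542) + e^(−1.45063) + e^(−1.52096) = 1.00000 + 0.448126 + 0.404323 + 0.234423 + 0.218502 = 2.30537.
P₂ = e^(−E₂/kT) / Z = 0.404323/2.30537 = 0.1754.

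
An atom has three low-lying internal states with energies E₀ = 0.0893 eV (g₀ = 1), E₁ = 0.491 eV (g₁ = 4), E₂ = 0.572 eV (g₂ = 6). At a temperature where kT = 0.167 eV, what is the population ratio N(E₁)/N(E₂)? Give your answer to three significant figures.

1.08

n₁/n₂ = (g₁/g₂) exp[−(E₁−E₂)/kT] = (4/6) × exp(−(-0.081 eV)/(0.167 eV)) = (4/6) × exp(0.48503) = 1.08.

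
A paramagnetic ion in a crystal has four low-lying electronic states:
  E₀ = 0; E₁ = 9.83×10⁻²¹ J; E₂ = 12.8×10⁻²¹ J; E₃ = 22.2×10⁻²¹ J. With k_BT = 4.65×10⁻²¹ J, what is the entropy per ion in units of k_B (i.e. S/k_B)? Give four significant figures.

Eᵢ/kT = 0, 2.11398, 2.75269, 4.77419.
Z = Σ e^(−Eᵢ/kT) = e^(−0) + e^(−2.11398) + e^(−2.75269) + e^(−4.77419) = 1.00000 + 0.120756 + 0.0637561 + 0.00844492 = 1.19296.
⟨E⟩ = Σ EᵢPᵢ = 1.83626 ×10⁻²¹ J.
S/k_B = ln Z + ⟨E⟩/kT = ln(1.19296) + 1.83626/4.65 = 0.176438 + 0.394895 = 0.5713.

0.5713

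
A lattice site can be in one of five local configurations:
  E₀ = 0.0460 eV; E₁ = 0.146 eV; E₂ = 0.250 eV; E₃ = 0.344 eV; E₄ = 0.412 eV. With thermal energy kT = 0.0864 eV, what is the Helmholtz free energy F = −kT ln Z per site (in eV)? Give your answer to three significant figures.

Eᵢ/kT = 0.53241, 1.6898, 2.8935, 3.9815, 4.7685.
Z = Σ e^(−Eᵢ/kT) = e^(−0.53241) + e^(−1.6898) + e^(−2.8935) + e^(−3.9815) + e^(−4.7685) = 0.58719 + 0.18456 + 0.055382 + 0.018658 + 0.0084931 = 0.85428.
F = −kT ln Z = −0.0864 × ln(0.85428) = −0.0864 × -0.15750 = 0.0136 eV.

0.0136 eV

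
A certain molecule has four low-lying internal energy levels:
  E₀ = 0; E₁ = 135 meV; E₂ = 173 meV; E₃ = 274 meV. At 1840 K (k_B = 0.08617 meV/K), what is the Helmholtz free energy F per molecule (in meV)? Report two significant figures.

-110 meV

k_BT = 0.08617 × 1840 K = 158.6 meV.
Eᵢ/kT = 0, 0.8512, 1.091, 1.728.
Z = Σ e^(−Eᵢ/kT) = e^(−0) + e^(−0.8512) + e^(−1.091) + e^(−1.728) = 1.000 + 0.4269 + 0.3359 + 0.1776 = 1.940.
F = −kT ln Z = −158.6 × ln(1.940) = −158.6 × 0.6627 = -110 meV.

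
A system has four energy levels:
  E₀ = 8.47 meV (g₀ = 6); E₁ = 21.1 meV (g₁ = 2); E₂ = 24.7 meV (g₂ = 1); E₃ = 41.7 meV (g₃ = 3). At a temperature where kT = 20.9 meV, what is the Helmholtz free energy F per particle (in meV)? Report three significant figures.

Eᵢ/kT = 0.40526, 1.0096, 1.1818, 1.9952.
Z = Σ gᵢe^(−Eᵢ/kT) = 6·e^(−0.40526) + 2·e^(−1.0096) + 1·e^(−1.1818) + 3·e^(−1.9952) = 4.0008 + 0.72873 + 0.30673 + 0.40796 = 5.4442.
F = −kT ln Z = −20.9 × ln(5.4442) = −20.9 × 1.6946 = -35.4 meV.

-35.4 meV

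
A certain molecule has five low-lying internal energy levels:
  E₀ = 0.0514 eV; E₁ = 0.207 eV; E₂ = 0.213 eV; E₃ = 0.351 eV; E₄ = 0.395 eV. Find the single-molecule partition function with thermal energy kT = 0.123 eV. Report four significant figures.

Z = 1.119

Eᵢ/kT = 0.417886, 1.68293, 1.73171, 2.85366, 3.21138.
Z = Σ e^(−Eᵢ/kT) = e^(−0.417886) + e^(−1.68293) + e^(−1.73171) + e^(−2.85366) + e^(−3.21138) = 0.658437 + 0.185829 + 0.176982 + 0.0576330 + 0.0403010 = 1.11918.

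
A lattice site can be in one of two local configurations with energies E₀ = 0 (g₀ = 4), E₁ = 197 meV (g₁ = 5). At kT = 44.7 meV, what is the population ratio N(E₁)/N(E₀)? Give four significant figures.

n₁/n₀ = (g₁/g₀) exp[−(E₁−E₀)/kT] = (5/4) × exp(−(197 meV)/(44.7 meV)) = (5/4) × exp(-4.40716) = 0.01524.

0.01524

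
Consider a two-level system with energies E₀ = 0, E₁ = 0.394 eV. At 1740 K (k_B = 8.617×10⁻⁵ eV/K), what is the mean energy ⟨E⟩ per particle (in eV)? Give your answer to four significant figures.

k_BT = 8.617×10⁻⁵ × 1740 K = 0.149936 eV.
Eᵢ/kT = 0, 2.62779.
Z = Σ e^(−Eᵢ/kT) = e^(−0) + e^(−2.62779) = 1.00000 + 0.0722379 = 1.07224.
⟨E⟩ = Σ Eᵢ e^(−Eᵢ/kT) / Z = (0·1.00000 + 0.394·0.0722379) / 1.07224 = 0.02654 eV.

0.02654 eV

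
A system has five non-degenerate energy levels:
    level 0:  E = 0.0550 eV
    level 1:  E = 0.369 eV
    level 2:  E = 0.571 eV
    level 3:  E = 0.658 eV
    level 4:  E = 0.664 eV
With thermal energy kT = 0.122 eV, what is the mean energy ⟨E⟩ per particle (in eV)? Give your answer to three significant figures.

0.0911 eV

Eᵢ/kT = 0.45082, 3.0246, 4.6803, 5.3934, 5.4426.
Z = Σ e^(−Eᵢ/kT) = e^(−0.45082) + e^(−3.0246) + e^(−4.6803) + e^(−5.3934) + e^(−5.4426) = 0.63711 + 0.048577 + 0.0092762 + 0.0045465 + 0.0043282 = 0.70384.
⟨E⟩ = Σ Eᵢ e^(−Eᵢ/kT) / Z = (0.0550·0.63711 + 0.369·0.048577 + 0.571·0.0092762 + 0.658·0.0045465 + 0.664·0.0043282) / 0.70384 = 0.0911 eV.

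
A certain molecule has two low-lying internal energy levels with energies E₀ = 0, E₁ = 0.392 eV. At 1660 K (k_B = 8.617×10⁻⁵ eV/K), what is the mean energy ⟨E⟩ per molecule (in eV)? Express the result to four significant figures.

0.02377 eV

k_BT = 8.617×10⁻⁵ × 1660 K = 0.143042 eV.
Eᵢ/kT = 0, 2.74045.
Z = Σ e^(−Eᵢ/kT) = e^(−0) + e^(−2.74045) = 1.00000 + 0.0645413 = 1.06454.
⟨E⟩ = Σ Eᵢ e^(−Eᵢ/kT) / Z = (0·1.00000 + 0.392·0.0645413) / 1.06454 = 0.02377 eV.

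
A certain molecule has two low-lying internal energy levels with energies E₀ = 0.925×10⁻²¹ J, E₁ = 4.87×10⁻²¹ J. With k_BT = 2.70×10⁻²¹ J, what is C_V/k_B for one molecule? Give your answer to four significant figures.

0.3263

Eᵢ/kT = 0.342593, 1.80370.
Z = Σ e^(−Eᵢ/kT) = e^(−0.342593) + e^(−1.80370) = 0.709927 + 0.164688 = 0.874615.
⟨E⟩ = 1.66783, ⟨E²⟩ = 5.16035.
C_V/k_B = (⟨E²⟩ − ⟨E⟩²)/(kT)² = (5.16035 − 2.78166)/7.29000 = 0.3263.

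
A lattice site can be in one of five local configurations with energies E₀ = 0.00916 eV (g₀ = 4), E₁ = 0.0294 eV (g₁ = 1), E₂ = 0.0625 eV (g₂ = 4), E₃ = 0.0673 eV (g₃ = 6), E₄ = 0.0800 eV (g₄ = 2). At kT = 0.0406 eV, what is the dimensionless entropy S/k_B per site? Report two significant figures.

2.6

Eᵢ/kT = 0.2256, 0.7241, 1.539, 1.658, 1.970.
Z = Σ gᵢe^(−Eᵢ/kT) = 4·e^(−0.2256) + 1·e^(−0.7241) + 4·e^(−1.539) + 6·e^(−1.658) + 2·e^(−1.970) = 3.192 + 0.4848 + 0.8584 + 1.143 + 0.2789 = 5.957.
⟨E⟩ = Σ EᵢPᵢ = 0.03297 eV.
S/k_B = ln Z + ⟨E⟩/kT = ln(5.957) + 0.03297/0.0406 = 1.785 + 0.8121 = 2.6.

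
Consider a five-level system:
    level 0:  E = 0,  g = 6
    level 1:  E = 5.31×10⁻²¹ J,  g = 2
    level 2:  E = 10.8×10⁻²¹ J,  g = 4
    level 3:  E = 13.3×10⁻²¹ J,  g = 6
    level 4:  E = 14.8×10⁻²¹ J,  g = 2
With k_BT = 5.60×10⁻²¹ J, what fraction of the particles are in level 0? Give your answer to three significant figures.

0.745

Eᵢ/kT = 0, 0.94821, 1.9286, 2.3750, 2.6429.
Z = Σ gᵢe^(−Eᵢ/kT) = 6·e^(−0) + 2·e^(−0.94821) + 4·e^(−1.9286) + 6·e^(−2.3750) + 2·e^(−2.6429) = 6.0000 + 0.77487 + 0.58141 + 0.55809 + 0.14231 = 8.0567.
P₀ = g₀ e^(−E₀/kT) / Z = 6.0000/8.0567 = 0.745.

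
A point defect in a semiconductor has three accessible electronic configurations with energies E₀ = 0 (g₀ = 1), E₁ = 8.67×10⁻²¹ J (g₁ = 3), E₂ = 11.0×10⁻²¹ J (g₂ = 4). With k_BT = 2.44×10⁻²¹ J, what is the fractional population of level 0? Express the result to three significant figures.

Eᵢ/kT = 0, 3.5533, 4.5082.
Z = Σ gᵢe^(−Eᵢ/kT) = 1·e^(−0) + 3·e^(−3.5533) + 4·e^(−4.5082) = 1.0000 + 0.085890 + 0.044073 = 1.1300.
P₀ = g₀ e^(−E₀/kT) / Z = 1.0000/1.1300 = 0.885.

0.885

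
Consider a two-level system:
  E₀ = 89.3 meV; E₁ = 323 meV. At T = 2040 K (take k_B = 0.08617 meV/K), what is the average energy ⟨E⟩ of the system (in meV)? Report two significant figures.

140 meV

k_BT = 0.08617 × 2040 K = 175.8 meV.
Eᵢ/kT = 0.5080, 1.837.
Z = Σ e^(−Eᵢ/kT) = e^(−0.5080) + e^(−1.837) = 0.6017 + 0.1593 = 0.7610.
⟨E⟩ = Σ Eᵢ e^(−Eᵢ/kT) / Z = (89.3·0.6017 + 323·0.1593) / 0.7610 = 140 meV.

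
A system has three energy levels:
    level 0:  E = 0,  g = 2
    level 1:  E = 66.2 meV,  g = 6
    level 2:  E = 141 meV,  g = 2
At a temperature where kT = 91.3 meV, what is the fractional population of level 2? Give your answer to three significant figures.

0.0801

Eᵢ/kT = 0, 0.72508, 1.5444.
Z = Σ gᵢe^(−Eᵢ/kT) = 2·e^(−0) + 6·e^(−0.72508) + 2·e^(−1.5444) = 2.0000 + 2.9057 + 0.42688 = 5.3326.
P₂ = g₂ e^(−E₂/kT) / Z = 0.42688/5.3326 = 0.0801.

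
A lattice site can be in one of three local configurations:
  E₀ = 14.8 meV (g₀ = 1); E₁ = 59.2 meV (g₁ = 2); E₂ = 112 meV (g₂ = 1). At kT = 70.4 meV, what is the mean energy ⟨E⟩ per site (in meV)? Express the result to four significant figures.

Eᵢ/kT = 0.210227, 0.840909, 1.59091.
Z = Σ gᵢe^(−Eᵢ/kT) = 1·e^(−0.210227) + 2·e^(−0.840909) + 1·e^(−1.59091) = 0.810400 + 0.862637 + 0.203740 = 1.87678.
⟨E⟩ = Σ Eᵢ gᵢe^(−Eᵢ/kT) / Z = (14.8·0.810400 + 59.2·0.862637 + 112·0.203740) / 1.87678 = 45.76 meV.

45.76 meV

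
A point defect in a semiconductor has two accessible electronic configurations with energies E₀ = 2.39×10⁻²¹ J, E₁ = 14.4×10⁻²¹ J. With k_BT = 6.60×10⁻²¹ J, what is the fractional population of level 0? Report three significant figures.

Eᵢ/kT = 0.36212, 2.1818.
Z = Σ e^(−Eᵢ/kT) = e^(−0.36212) + e^(−2.1818) = 0.69620 + 0.11284 = 0.80904.
P₀ = e^(−E₀/kT) / Z = 0.69620/0.80904 = 0.861.

0.861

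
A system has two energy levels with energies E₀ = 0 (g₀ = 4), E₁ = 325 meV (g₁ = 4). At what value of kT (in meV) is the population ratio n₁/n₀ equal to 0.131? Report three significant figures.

160 meV

n₁/n₀ = (g₁/g₀) exp[−(E₁−E₀)/kT] = 0.131.
⇒ (E₁−E₀)/kT = ln((4/4)/0.131) = ln(7.6336) = 2.0326.
kT = 325 meV / 2.0326 = 160 meV.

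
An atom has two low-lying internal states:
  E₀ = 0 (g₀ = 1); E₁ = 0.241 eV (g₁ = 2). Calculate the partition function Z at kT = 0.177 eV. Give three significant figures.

Eᵢ/kT = 0, 1.3616.
Z = Σ gᵢe^(−Eᵢ/kT) = 1·e^(−0) + 2·e^(−1.3616) = 1.0000 + 0.51250 = 1.5125.

Z = 1.51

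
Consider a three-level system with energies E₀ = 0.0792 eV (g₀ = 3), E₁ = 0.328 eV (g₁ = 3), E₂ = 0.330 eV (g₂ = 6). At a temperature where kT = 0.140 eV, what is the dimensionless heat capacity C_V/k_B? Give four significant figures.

Eᵢ/kT = 0.565714, 2.34286, 2.35714.
Z = Σ gᵢe^(−Eᵢ/kT) = 3·e^(−0.565714) + 3·e^(−2.34286) + 6·e^(−2.35714) = 1.70386 + 0.288158 + 0.568144 = 2.56016.
⟨E⟩ = 0.162861 eV, ⟨E²⟩ = 0.0404505 eV².
C_V/k_B = (⟨E²⟩ − ⟨E⟩²)/(kT)² = (0.0404505 − 0.0265237)/0.0196000 = 0.7106.

0.7106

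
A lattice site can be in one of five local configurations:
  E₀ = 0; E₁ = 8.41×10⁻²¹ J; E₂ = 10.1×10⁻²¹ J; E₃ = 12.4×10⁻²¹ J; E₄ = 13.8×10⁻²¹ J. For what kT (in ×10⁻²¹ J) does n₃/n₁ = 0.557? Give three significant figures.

6.82 ×10⁻²¹ J

n₃/n₁ = exp[−(E₃−E₁)/kT] = 0.557.
⇒ (E₃−E₁)/kT = ln(1/0.557) = ln(1.7953) = 0.58517.
kT = 3.99 ×10⁻²¹ J / 0.58517 = 6.82 ×10⁻²¹ J.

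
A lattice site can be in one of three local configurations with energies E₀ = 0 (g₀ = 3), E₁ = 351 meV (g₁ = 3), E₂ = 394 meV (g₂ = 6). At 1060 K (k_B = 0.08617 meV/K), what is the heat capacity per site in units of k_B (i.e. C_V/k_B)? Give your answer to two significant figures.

k_BT = 0.08617 × 1060 K = 91.34 meV.
Eᵢ/kT = 0, 3.843, 4.314.
Z = Σ gᵢe^(−Eᵢ/kT) = 3·e^(−0) + 3·e^(−3.843) + 6·e^(−4.314) = 3.000 + 0.06429 + 0.08028 = 3.145.
⟨E⟩ = 17.23 meV, ⟨E²⟩ = 6481 meV².
C_V/k_B = (⟨E²⟩ − ⟨E⟩²)/(kT)² = (6481 − 296.9)/8343 = 0.74.

0.74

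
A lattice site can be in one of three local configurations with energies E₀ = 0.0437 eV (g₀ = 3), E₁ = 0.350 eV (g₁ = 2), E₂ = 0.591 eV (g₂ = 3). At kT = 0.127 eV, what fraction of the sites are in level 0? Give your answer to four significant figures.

0.9318

Eᵢ/kT = 0.344094, 2.75591, 4.65354.
Z = Σ gᵢe^(−Eᵢ/kT) = 3·e^(−0.344094) + 2·e^(−2.75591) + 3·e^(−4.65354) = 2.12659 + 0.127102 + 0.0285834 = 2.28228.
P₀ = g₀ e^(−E₀/kT) / Z = 2.12659/2.28228 = 0.9318.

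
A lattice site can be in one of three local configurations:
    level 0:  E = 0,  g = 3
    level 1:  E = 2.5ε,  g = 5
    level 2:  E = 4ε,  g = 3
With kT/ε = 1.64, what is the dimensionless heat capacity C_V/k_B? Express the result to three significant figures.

0.660

Eᵢ/kT = 0, 1.5244, 2.4390.
Z = Σ gᵢe^(−Eᵢ/kT) = 3·e^(−0) + 5·e^(−1.5244) + 3·e^(−2.4390) = 3.0000 + 1.0888 + 0.26174 = 4.3505.
⟨E⟩ = 0.86633 ε, ⟨E²⟩ = 2.5268 ε².
C_V/k_B = (⟨E²⟩ − ⟨E⟩²)/(kT)² = (2.5268 − 0.75053)/2.6896 = 0.660.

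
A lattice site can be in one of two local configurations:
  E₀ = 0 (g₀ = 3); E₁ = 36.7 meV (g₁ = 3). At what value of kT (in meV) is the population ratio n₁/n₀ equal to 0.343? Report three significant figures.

34.3 meV

n₁/n₀ = (g₁/g₀) exp[−(E₁−E₀)/kT] = 0.343.
⇒ (E₁−E₀)/kT = ln((3/3)/0.343) = ln(2.9155) = 1.0700.
kT = 36.7 meV / 1.0700 = 34.3 meV.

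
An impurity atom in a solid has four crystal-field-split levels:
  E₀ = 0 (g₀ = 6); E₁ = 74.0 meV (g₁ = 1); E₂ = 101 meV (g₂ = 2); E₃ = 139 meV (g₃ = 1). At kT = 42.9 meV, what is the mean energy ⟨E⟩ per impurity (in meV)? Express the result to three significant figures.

Eᵢ/kT = 0, 1.7249, 2.3543, 3.2401.
Z = Σ gᵢe^(−Eᵢ/kT) = 6·e^(−0) + 1·e^(−1.7249) + 2·e^(−2.3543) + 1·e^(−3.2401) = 6.0000 + 0.17819 + 0.18992 + 0.039160 = 6.4073.
⟨E⟩ = Σ Eᵢ gᵢe^(−Eᵢ/kT) / Z = (0·6.0000 + 74.0·0.17819 + 101·0.18992 + 139·0.039160) / 6.4073 = 5.90 meV.

5.90 meV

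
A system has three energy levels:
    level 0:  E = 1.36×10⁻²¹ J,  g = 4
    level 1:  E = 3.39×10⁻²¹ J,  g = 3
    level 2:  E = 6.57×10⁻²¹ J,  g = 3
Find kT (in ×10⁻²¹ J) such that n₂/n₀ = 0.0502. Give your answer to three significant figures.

n₂/n₀ = (g₂/g₀) exp[−(E₂−E₀)/kT] = 0.0502.
⇒ (E₂−E₀)/kT = ln((3/4)/0.0502) = ln(14.940) = 2.7040.
kT = 5.21 ×10⁻²¹ J / 2.7040 = 1.93 ×10⁻²¹ J.

1.93 ×10⁻²¹ J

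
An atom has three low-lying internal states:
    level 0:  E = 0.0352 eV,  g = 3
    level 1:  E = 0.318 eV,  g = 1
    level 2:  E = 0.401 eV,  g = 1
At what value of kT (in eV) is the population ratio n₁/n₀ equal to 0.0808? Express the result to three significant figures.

0.200 eV

n₁/n₀ = (g₁/g₀) exp[−(E₁−E₀)/kT] = 0.0808.
⇒ (E₁−E₀)/kT = ln((1/3)/0.0808) = ln(4.1254) = 1.4172.
kT = 0.2828 eV / 1.4172 = 0.200 eV.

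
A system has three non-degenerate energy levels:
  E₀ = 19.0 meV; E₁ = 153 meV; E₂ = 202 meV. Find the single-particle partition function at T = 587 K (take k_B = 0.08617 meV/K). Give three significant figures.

k_BT = 0.08617 × 587 K = 50.582 meV.
Eᵢ/kT = 0.37563, 3.0248, 3.9935.
Z = Σ e^(−Eᵢ/kT) = e^(−0.37563) + e^(−3.0248) + e^(−3.9935) = 0.68686 + 0.048568 + 0.018435 = 0.75386.

Z = 0.754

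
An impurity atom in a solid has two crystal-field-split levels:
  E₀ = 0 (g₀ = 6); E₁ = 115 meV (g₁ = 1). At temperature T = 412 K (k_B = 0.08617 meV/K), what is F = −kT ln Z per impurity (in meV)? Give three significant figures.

-63.8 meV

k_BT = 0.08617 × 412 K = 35.502 meV.
Eᵢ/kT = 0, 3.2393.
Z = Σ gᵢe^(−Eᵢ/kT) = 6·e^(−0) + 1·e^(−3.2393) = 6.0000 + 0.039191 = 6.0392.
F = −kT ln Z = −35.502 × ln(6.0392) = −35.502 × 1.7983 = -63.8 meV.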